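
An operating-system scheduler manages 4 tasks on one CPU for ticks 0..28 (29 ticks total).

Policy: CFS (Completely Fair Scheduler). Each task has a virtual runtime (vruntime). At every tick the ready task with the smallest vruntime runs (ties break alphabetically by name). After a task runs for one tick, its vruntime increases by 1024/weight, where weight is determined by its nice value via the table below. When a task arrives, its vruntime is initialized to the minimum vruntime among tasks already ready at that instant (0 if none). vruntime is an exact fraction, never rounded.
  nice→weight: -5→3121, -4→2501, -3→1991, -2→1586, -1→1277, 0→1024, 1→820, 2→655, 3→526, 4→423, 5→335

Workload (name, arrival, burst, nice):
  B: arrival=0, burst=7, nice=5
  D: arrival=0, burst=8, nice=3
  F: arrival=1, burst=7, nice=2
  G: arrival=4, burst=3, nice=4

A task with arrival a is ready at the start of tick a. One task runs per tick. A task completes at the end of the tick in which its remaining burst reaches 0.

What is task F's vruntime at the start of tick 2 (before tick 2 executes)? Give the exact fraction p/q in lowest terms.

vruntime(F, start of tick 2) = 0/1

t=0: vr[B=0 D=0] → run B
t=1: vr[B=1024/335 D=0 F=0] → run D
t=2: vr[B=1024/335 D=512/263 F=0] → run F
t=3: vr[B=1024/335 D=512/263 F=1024/655] → run F
t=4: vr[B=1024/335 D=512/263 F=2048/655 G=512/263] → run D
t=5: vr[B=1024/335 D=1024/263 F=2048/655 G=512/263] → run G
t=6: vr[B=1024/335 D=1024/263 F=2048/655 G=485888/111249] → run B
t=7: vr[B=2048/335 D=1024/263 F=2048/655 G=485888/111249] → run F
t=8: vr[B=2048/335 D=1024/263 F=3072/655 G=485888/111249] → run D
t=9: vr[B=2048/335 D=1536/263 F=3072/655 G=485888/111249] → run G
t=10: vr[B=2048/335 D=1536/263 F=3072/655 G=755200/111249] → run F
t=11: vr[B=2048/335 D=1536/263 F=4096/655 G=755200/111249] → run D
t=12: vr[B=2048/335 D=2048/263 F=4096/655 G=755200/111249] → run B
t=13: vr[B=3072/335 D=2048/263 F=4096/655 G=755200/111249] → run F
t=14: vr[B=3072/335 D=2048/263 F=1024/131 G=755200/111249] → run G
t=15: vr[B=3072/335 D=2048/263 F=1024/131] → run D
t=16: vr[B=3072/335 D=2560/263 F=1024/131] → run F
t=17: vr[B=3072/335 D=2560/263 F=6144/655] → run B
t=18: vr[B=4096/335 D=2560/263 F=6144/655] → run F
t=19: vr[B=4096/335 D=2560/263] → run D
t=20: vr[B=4096/335 D=3072/263] → run D
t=21: vr[B=4096/335 D=3584/263] → run B
t=22: vr[B=1024/67 D=3584/263] → run D
t=23: vr[B=1024/67] → run B
t=24: vr[B=6144/335] → run B
t=25: (idle)
t=26: (idle)
t=27: (idle)
t=28: (idle)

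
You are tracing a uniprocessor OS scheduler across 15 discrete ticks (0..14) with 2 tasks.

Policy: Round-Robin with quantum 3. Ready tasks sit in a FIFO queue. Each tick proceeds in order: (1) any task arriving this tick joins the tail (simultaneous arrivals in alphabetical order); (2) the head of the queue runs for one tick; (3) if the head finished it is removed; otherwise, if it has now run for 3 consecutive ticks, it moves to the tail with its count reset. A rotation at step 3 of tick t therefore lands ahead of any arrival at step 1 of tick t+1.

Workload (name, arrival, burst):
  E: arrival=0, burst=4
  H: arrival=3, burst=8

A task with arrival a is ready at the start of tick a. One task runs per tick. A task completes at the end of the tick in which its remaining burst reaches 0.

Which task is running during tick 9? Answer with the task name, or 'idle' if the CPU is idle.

t=0: queue=[E] q_used=0 → run E
t=1: queue=[E] q_used=1 → run E
t=2: queue=[E] q_used=2 → run E
t=3: queue=[E,H] q_used=0 → run E
t=4: queue=[H] q_used=0 → run H
t=5: queue=[H] q_used=1 → run H
t=6: queue=[H] q_used=2 → run H
t=7: queue=[H] q_used=0 → run H
t=8: queue=[H] q_used=1 → run H
t=9: queue=[H] q_used=2 → run H
t=10: queue=[H] q_used=0 → run H
t=11: queue=[H] q_used=1 → run H
t=12: (idle)
t=13: (idle)
t=14: (idle)

running at tick 9 = H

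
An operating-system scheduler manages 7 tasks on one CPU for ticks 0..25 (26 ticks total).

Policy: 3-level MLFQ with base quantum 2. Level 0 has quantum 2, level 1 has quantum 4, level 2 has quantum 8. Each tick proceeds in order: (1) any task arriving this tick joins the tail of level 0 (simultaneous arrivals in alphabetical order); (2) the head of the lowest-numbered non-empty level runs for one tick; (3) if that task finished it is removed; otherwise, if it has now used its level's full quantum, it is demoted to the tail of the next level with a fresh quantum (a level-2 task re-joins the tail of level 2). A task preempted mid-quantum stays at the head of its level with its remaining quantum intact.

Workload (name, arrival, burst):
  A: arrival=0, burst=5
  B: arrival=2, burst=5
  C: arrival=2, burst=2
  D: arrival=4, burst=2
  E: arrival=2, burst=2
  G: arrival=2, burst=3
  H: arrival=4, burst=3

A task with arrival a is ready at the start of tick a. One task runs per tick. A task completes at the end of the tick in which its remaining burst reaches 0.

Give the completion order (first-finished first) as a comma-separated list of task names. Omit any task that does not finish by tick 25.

completion order = C, E, D, A, B, G, H

t=0: L0/L1/L2 = A/-/- → run A
t=1: L0/L1/L2 = A/-/- → run A
t=2: L0/L1/L2 = BCEG/A/- → run B
t=3: L0/L1/L2 = BCEG/A/- → run B
t=4: L0/L1/L2 = CEGDH/AB/- → run C
t=5: L0/L1/L2 = CEGDH/AB/- → run C
t=6: L0/L1/L2 = EGDH/AB/- → run E
t=7: L0/L1/L2 = EGDH/AB/- → run E
t=8: L0/L1/L2 = GDH/AB/- → run G
t=9: L0/L1/L2 = GDH/AB/- → run G
t=10: L0/L1/L2 = DH/ABG/- → run D
t=11: L0/L1/L2 = DH/ABG/- → run D
t=12: L0/L1/L2 = H/ABG/- → run H
t=13: L0/L1/L2 = H/ABG/- → run H
t=14: L0/L1/L2 = -/ABGH/- → run A
t=15: L0/L1/L2 = -/ABGH/- → run A
t=16: L0/L1/L2 = -/ABGH/- → run A
t=17: L0/L1/L2 = -/BGH/- → run B
t=18: L0/L1/L2 = -/BGH/- → run B
t=19: L0/L1/L2 = -/BGH/- → run B
t=20: L0/L1/L2 = -/GH/- → run G
t=21: L0/L1/L2 = -/H/- → run H
t=22: (idle)
t=23: (idle)
t=24: (idle)
t=25: (idle)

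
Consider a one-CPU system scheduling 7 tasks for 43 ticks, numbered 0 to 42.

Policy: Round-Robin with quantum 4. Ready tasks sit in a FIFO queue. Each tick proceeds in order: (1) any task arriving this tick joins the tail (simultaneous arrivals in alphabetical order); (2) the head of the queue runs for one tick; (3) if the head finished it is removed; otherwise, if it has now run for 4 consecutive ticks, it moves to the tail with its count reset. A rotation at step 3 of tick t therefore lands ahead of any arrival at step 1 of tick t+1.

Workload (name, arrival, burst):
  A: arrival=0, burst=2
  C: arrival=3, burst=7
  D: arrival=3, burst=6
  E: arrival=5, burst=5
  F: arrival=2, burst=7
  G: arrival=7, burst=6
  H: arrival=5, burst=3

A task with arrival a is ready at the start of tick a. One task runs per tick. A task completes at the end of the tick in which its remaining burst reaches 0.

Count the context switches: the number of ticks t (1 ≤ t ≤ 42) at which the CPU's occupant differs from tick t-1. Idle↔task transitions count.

t=0: queue=[A] q_used=0 → run A
t=1: queue=[A] q_used=1 → run A
t=2: queue=[F] q_used=0 → run F
t=3: queue=[F,C,D] q_used=1 → run F
t=4: queue=[F,C,D] q_used=2 → run F
t=5: queue=[F,C,D,E,H] q_used=3 → run F
t=6: queue=[C,D,E,H,F] q_used=0 → run C
t=7: queue=[C,D,E,H,F,G] q_used=1 → run C
t=8: queue=[C,D,E,H,F,G] q_used=2 → run C
t=9: queue=[C,D,E,H,F,G] q_used=3 → run C
t=10: queue=[D,E,H,F,G,C] q_used=0 → run D
t=11: queue=[D,E,H,F,G,C] q_used=1 → run D
t=12: queue=[D,E,H,F,G,C] q_used=2 → run D
t=13: queue=[D,E,H,F,G,C] q_used=3 → run D
t=14: queue=[E,H,F,G,C,D] q_used=0 → run E
t=15: queue=[E,H,F,G,C,D] q_used=1 → run E
t=16: queue=[E,H,F,G,C,D] q_used=2 → run E
t=17: queue=[E,H,F,G,C,D] q_used=3 → run E
t=18: queue=[H,F,G,C,D,E] q_used=0 → run H
t=19: queue=[H,F,G,C,D,E] q_used=1 → run H
t=20: queue=[H,F,G,C,D,E] q_used=2 → run H
t=21: queue=[F,G,C,D,E] q_used=0 → run F
t=22: queue=[F,G,C,D,E] q_used=1 → run F
t=23: queue=[F,G,C,D,E] q_used=2 → run F
t=24: queue=[G,C,D,E] q_used=0 → run G
t=25: queue=[G,C,D,E] q_used=1 → run G
t=26: queue=[G,C,D,E] q_used=2 → run G
t=27: queue=[G,C,D,E] q_used=3 → run G
t=28: queue=[C,D,E,G] q_used=0 → run C
t=29: queue=[C,D,E,G] q_used=1 → run C
t=30: queue=[C,D,E,G] q_used=2 → run C
t=31: queue=[D,E,G] q_used=0 → run D
t=32: queue=[D,E,G] q_used=1 → run D
t=33: queue=[E,G] q_used=0 → run E
t=34: queue=[G] q_used=0 → run G
t=35: queue=[G] q_used=1 → run G
t=36: (idle)
t=37: (idle)
t=38: (idle)
t=39: (idle)
t=40: (idle)
t=41: (idle)
t=42: (idle)

context switches = 12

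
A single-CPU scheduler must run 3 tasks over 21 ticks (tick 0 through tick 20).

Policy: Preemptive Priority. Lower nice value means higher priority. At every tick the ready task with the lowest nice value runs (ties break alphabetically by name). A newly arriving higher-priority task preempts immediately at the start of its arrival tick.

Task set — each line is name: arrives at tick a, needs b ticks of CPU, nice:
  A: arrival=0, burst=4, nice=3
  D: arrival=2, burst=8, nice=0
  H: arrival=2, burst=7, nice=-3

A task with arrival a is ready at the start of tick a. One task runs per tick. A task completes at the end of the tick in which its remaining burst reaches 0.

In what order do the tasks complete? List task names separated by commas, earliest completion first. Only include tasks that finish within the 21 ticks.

completion order = H, D, A

t=0: ready={A} → run A
t=1: ready={A} → run A
t=2: ready={A,D,H} → run H
t=3: ready={A,D,H} → run H
t=4: ready={A,D,H} → run H
t=5: ready={A,D,H} → run H
t=6: ready={A,D,H} → run H
t=7: ready={A,D,H} → run H
t=8: ready={A,D,H} → run H
t=9: ready={A,D} → run D
t=10: ready={A,D} → run D
t=11: ready={A,D} → run D
t=12: ready={A,D} → run D
t=13: ready={A,D} → run D
t=14: ready={A,D} → run D
t=15: ready={A,D} → run D
t=16: ready={A,D} → run D
t=17: ready={A} → run A
t=18: ready={A} → run A
t=19: (idle)
t=20: (idle)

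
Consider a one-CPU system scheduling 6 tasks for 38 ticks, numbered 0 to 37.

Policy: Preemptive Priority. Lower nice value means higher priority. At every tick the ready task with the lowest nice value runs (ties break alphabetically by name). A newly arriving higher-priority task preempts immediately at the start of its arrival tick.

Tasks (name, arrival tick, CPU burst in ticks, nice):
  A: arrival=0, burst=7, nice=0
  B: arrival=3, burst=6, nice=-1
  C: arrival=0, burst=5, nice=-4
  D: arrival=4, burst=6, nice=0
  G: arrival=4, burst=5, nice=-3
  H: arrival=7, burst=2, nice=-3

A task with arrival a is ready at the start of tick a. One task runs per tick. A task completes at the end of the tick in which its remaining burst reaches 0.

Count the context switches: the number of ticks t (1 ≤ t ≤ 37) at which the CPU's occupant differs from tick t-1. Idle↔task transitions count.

t=0: ready={A,C} → run C
t=1: ready={A,C} → run C
t=2: ready={A,C} → run C
t=3: ready={A,B,C} → run C
t=4: ready={A,B,C,D,G} → run C
t=5: ready={A,B,D,G} → run G
t=6: ready={A,B,D,G} → run G
t=7: ready={A,B,D,G,H} → run G
t=8: ready={A,B,D,G,H} → run G
t=9: ready={A,B,D,G,H} → run G
t=10: ready={A,B,D,H} → run H
t=11: ready={A,B,D,H} → run H
t=12: ready={A,B,D} → run B
t=13: ready={A,B,D} → run B
t=14: ready={A,B,D} → run B
t=15: ready={A,B,D} → run B
t=16: ready={A,B,D} → run B
t=17: ready={A,B,D} → run B
t=18: ready={A,D} → run A
t=19: ready={A,D} → run A
t=20: ready={A,D} → run A
t=21: ready={A,D} → run A
t=22: ready={A,D} → run A
t=23: ready={A,D} → run A
t=24: ready={A,D} → run A
t=25: ready={D} → run D
t=26: ready={D} → run D
t=27: ready={D} → run D
t=28: ready={D} → run D
t=29: ready={D} → run D
t=30: ready={D} → run D
t=31: (idle)
t=32: (idle)
t=33: (idle)
t=34: (idle)
t=35: (idle)
t=36: (idle)
t=37: (idle)

context switches = 6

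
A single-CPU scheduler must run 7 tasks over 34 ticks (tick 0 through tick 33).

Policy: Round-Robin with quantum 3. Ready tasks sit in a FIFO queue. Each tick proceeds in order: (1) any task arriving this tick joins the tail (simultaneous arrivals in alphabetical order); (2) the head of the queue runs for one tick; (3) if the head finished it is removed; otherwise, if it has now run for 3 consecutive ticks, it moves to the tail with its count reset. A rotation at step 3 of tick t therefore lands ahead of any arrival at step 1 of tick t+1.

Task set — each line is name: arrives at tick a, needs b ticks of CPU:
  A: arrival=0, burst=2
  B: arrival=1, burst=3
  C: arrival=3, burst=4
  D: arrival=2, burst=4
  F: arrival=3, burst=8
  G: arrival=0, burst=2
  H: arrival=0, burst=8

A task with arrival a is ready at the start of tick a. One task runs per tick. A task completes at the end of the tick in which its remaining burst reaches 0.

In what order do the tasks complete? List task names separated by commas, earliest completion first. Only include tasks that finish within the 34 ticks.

t=0: queue=[A,G,H] q_used=0 → run A
t=1: queue=[A,G,H,B] q_used=1 → run A
t=2: queue=[G,H,B,D] q_used=0 → run G
t=3: queue=[G,H,B,D,C,F] q_used=1 → run G
t=4: queue=[H,B,D,C,F] q_used=0 → run H
t=5: queue=[H,B,D,C,F] q_used=1 → run H
t=6: queue=[H,B,D,C,F] q_used=2 → run H
t=7: queue=[B,D,C,F,H] q_used=0 → run B
t=8: queue=[B,D,C,F,H] q_used=1 → run B
t=9: queue=[B,D,C,F,H] q_used=2 → run B
t=10: queue=[D,C,F,H] q_used=0 → run D
t=11: queue=[D,C,F,H] q_used=1 → run D
t=12: queue=[D,C,F,H] q_used=2 → run D
t=13: queue=[C,F,H,D] q_used=0 → run C
t=14: queue=[C,F,H,D] q_used=1 → run C
t=15: queue=[C,F,H,D] q_used=2 → run C
t=16: queue=[F,H,D,C] q_used=0 → run F
t=17: queue=[F,H,D,C] q_used=1 → run F
t=18: queue=[F,H,D,C] q_used=2 → run F
t=19: queue=[H,D,C,F] q_used=0 → run H
t=20: queue=[H,D,C,F] q_used=1 → run H
t=21: queue=[H,D,C,F] q_used=2 → run H
t=22: queue=[D,C,F,H] q_used=0 → run D
t=23: queue=[C,F,H] q_used=0 → run C
t=24: queue=[F,H] q_used=0 → run F
t=25: queue=[F,H] q_used=1 → run F
t=26: queue=[F,H] q_used=2 → run F
t=27: queue=[H,F] q_used=0 → run H
t=28: queue=[H,F] q_used=1 → run H
t=29: queue=[F] q_used=0 → run F
t=30: queue=[F] q_used=1 → run F
t=31: (idle)
t=32: (idle)
t=33: (idle)

completion order = A, G, B, D, C, H, F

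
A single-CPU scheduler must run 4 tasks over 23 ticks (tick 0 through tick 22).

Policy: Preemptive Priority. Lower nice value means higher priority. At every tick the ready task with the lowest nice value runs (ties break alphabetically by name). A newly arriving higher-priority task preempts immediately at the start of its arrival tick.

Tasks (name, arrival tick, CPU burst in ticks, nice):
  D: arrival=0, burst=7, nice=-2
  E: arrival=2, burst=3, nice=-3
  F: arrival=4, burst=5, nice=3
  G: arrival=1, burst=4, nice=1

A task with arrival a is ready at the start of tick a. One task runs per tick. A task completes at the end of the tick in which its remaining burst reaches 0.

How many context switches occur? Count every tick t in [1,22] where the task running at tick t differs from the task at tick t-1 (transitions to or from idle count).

t=0: ready={D} → run D
t=1: ready={D,G} → run D
t=2: ready={D,E,G} → run E
t=3: ready={D,E,G} → run E
t=4: ready={D,E,F,G} → run E
t=5: ready={D,F,G} → run D
t=6: ready={D,F,G} → run D
t=7: ready={D,F,G} → run D
t=8: ready={D,F,G} → run D
t=9: ready={D,F,G} → run D
t=10: ready={F,G} → run G
t=11: ready={F,G} → run G
t=12: ready={F,G} → run G
t=13: ready={F,G} → run G
t=14: ready={F} → run F
t=15: ready={F} → run F
t=16: ready={F} → run F
t=17: ready={F} → run F
t=18: ready={F} → run F
t=19: (idle)
t=20: (idle)
t=21: (idle)
t=22: (idle)

context switches = 5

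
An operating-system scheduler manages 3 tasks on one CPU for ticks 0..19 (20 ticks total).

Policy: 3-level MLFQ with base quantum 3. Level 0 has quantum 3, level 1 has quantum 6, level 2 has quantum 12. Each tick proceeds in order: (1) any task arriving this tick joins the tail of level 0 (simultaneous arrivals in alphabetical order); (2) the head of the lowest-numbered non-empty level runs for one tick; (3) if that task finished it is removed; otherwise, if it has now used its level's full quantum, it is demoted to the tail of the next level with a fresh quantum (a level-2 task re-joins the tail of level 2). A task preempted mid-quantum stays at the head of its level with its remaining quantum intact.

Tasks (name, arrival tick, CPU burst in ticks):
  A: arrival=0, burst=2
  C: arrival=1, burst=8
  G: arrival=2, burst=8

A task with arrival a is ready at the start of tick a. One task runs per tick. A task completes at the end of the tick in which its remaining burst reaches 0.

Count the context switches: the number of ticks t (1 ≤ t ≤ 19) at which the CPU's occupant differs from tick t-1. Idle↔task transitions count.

context switches = 5

t=0: L0/L1/L2 = A/-/- → run A
t=1: L0/L1/L2 = AC/-/- → run A
t=2: L0/L1/L2 = CG/-/- → run C
t=3: L0/L1/L2 = CG/-/- → run C
t=4: L0/L1/L2 = CG/-/- → run C
t=5: L0/L1/L2 = G/C/- → run G
t=6: L0/L1/L2 = G/C/- → run G
t=7: L0/L1/L2 = G/C/- → run G
t=8: L0/L1/L2 = -/CG/- → run C
t=9: L0/L1/L2 = -/CG/- → run C
t=10: L0/L1/L2 = -/CG/- → run C
t=11: L0/L1/L2 = -/CG/- → run C
t=12: L0/L1/L2 = -/CG/- → run C
t=13: L0/L1/L2 = -/G/- → run G
t=14: L0/L1/L2 = -/G/- → run G
t=15: L0/L1/L2 = -/G/- → run G
t=16: L0/L1/L2 = -/G/- → run G
t=17: L0/L1/L2 = -/G/- → run G
t=18: (idle)
t=19: (idle)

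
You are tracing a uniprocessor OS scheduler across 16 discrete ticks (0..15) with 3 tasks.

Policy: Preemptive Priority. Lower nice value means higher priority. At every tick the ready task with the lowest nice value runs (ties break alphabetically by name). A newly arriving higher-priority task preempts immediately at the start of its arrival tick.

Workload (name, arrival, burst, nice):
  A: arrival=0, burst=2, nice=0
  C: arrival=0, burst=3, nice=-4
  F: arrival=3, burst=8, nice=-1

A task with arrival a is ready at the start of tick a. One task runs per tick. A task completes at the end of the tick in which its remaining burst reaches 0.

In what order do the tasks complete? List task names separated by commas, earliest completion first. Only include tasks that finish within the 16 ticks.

completion order = C, F, A

t=0: ready={A,C} → run C
t=1: ready={A,C} → run C
t=2: ready={A,C} → run C
t=3: ready={A,F} → run F
t=4: ready={A,F} → run F
t=5: ready={A,F} → run F
t=6: ready={A,F} → run F
t=7: ready={A,F} → run F
t=8: ready={A,F} → run F
t=9: ready={A,F} → run F
t=10: ready={A,F} → run F
t=11: ready={A} → run A
t=12: ready={A} → run A
t=13: (idle)
t=14: (idle)
t=15: (idle)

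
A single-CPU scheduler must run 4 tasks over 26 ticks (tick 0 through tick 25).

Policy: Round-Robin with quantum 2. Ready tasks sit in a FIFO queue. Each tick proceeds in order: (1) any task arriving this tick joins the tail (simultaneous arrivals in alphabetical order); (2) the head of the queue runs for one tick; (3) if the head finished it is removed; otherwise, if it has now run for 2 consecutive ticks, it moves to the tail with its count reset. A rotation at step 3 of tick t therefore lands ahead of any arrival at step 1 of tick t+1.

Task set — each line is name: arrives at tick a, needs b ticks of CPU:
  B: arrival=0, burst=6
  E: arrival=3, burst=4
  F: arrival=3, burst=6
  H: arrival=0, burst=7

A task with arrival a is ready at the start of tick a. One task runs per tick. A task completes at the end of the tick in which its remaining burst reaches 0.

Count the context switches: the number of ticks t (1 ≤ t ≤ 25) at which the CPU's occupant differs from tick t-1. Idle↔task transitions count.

t=0: queue=[B,H] q_used=0 → run B
t=1: queue=[B,H] q_used=1 → run B
t=2: queue=[H,B] q_used=0 → run H
t=3: queue=[H,B,E,F] q_used=1 → run H
t=4: queue=[B,E,F,H] q_used=0 → run B
t=5: queue=[B,E,F,H] q_used=1 → run B
t=6: queue=[E,F,H,B] q_used=0 → run E
t=7: queue=[E,F,H,B] q_used=1 → run E
t=8: queue=[F,H,B,E] q_used=0 → run F
t=9: queue=[F,H,B,E] q_used=1 → run F
t=10: queue=[H,B,E,F] q_used=0 → run H
t=11: queue=[H,B,E,F] q_used=1 → run H
t=12: queue=[B,E,F,H] q_used=0 → run B
t=13: queue=[B,E,F,H] q_used=1 → run B
t=14: queue=[E,F,H] q_used=0 → run E
t=15: queue=[E,F,H] q_used=1 → run E
t=16: queue=[F,H] q_used=0 → run F
t=17: queue=[F,H] q_used=1 → run F
t=18: queue=[H,F] q_used=0 → run H
t=19: queue=[H,F] q_used=1 → run H
t=20: queue=[F,H] q_used=0 → run F
t=21: queue=[F,H] q_used=1 → run F
t=22: queue=[H] q_used=0 → run H
t=23: (idle)
t=24: (idle)
t=25: (idle)

context switches = 12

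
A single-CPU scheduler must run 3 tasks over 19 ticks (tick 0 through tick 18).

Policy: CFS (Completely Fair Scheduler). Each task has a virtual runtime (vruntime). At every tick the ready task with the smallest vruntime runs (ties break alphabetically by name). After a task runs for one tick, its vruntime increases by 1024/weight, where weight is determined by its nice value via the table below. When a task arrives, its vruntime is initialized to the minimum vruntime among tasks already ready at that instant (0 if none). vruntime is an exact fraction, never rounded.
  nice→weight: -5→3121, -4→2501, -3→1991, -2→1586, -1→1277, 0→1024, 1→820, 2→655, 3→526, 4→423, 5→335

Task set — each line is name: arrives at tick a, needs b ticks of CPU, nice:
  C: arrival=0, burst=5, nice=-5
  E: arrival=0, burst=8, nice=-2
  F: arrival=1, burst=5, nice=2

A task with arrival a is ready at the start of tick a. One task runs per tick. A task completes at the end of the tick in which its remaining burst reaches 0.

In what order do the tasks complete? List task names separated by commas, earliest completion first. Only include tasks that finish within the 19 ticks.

completion order = C, E, F

t=0: vr[C=0 E=0] → run C
t=1: vr[C=1024/3121 E=0 F=0] → run E
t=2: vr[C=1024/3121 E=512/793 F=0] → run F
t=3: vr[C=1024/3121 E=512/793 F=1024/655] → run C
t=4: vr[C=2048/3121 E=512/793 F=1024/655] → run E
t=5: vr[C=2048/3121 E=1024/793 F=1024/655] → run C
t=6: vr[C=3072/3121 E=1024/793 F=1024/655] → run C
t=7: vr[C=4096/3121 E=1024/793 F=1024/655] → run E
t=8: vr[C=4096/3121 E=1536/793 F=1024/655] → run C
t=9: vr[E=1536/793 F=1024/655] → run F
t=10: vr[E=1536/793 F=2048/655] → run E
t=11: vr[E=2048/793 F=2048/655] → run E
t=12: vr[E=2560/793 F=2048/655] → run F
t=13: vr[E=2560/793 F=3072/655] → run E
t=14: vr[E=3072/793 F=3072/655] → run E
t=15: vr[E=3584/793 F=3072/655] → run E
t=16: vr[F=3072/655] → run F
t=17: vr[F=4096/655] → run F
t=18: (idle)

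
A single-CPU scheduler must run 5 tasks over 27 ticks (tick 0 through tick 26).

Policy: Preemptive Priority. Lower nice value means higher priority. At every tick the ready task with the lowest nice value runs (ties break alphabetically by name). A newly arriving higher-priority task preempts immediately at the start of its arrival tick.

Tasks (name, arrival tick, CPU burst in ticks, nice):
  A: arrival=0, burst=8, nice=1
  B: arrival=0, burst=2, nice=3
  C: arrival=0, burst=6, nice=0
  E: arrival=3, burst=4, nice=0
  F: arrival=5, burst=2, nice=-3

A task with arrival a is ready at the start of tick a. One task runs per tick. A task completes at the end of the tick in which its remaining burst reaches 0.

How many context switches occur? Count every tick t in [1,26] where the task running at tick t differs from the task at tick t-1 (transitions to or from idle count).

t=0: ready={A,B,C} → run C
t=1: ready={A,B,C} → run C
t=2: ready={A,B,C} → run C
t=3: ready={A,B,C,E} → run C
t=4: ready={A,B,C,E} → run C
t=5: ready={A,B,C,E,F} → run F
t=6: ready={A,B,C,E,F} → run F
t=7: ready={A,B,C,E} → run C
t=8: ready={A,B,E} → run E
t=9: ready={A,B,E} → run E
t=10: ready={A,B,E} → run E
t=11: ready={A,B,E} → run E
t=12: ready={A,B} → run A
t=13: ready={A,B} → run A
t=14: ready={A,B} → run A
t=15: ready={A,B} → run A
t=16: ready={A,B} → run A
t=17: ready={A,B} → run A
t=18: ready={A,B} → run A
t=19: ready={A,B} → run A
t=20: ready={B} → run B
t=21: ready={B} → run B
t=22: (idle)
t=23: (idle)
t=24: (idle)
t=25: (idle)
t=26: (idle)

context switches = 6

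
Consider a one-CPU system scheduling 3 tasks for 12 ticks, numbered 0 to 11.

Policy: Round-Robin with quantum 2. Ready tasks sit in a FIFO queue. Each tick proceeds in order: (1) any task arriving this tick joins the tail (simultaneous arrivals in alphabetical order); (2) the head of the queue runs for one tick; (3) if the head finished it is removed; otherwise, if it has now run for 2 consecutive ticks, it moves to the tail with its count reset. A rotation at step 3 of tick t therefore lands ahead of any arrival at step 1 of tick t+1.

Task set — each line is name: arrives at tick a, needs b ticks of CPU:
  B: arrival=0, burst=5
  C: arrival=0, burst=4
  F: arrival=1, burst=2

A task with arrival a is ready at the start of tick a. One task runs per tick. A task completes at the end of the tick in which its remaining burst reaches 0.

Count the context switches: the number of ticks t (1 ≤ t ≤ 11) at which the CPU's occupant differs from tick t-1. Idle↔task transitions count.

t=0: queue=[B,C] q_used=0 → run B
t=1: queue=[B,C,F] q_used=1 → run B
t=2: queue=[C,F,B] q_used=0 → run C
t=3: queue=[C,F,B] q_used=1 → run C
t=4: queue=[F,B,C] q_used=0 → run F
t=5: queue=[F,B,C] q_used=1 → run F
t=6: queue=[B,C] q_used=0 → run B
t=7: queue=[B,C] q_used=1 → run B
t=8: queue=[C,B] q_used=0 → run C
t=9: queue=[C,B] q_used=1 → run C
t=10: queue=[B] q_used=0 → run B
t=11: (idle)

context switches = 6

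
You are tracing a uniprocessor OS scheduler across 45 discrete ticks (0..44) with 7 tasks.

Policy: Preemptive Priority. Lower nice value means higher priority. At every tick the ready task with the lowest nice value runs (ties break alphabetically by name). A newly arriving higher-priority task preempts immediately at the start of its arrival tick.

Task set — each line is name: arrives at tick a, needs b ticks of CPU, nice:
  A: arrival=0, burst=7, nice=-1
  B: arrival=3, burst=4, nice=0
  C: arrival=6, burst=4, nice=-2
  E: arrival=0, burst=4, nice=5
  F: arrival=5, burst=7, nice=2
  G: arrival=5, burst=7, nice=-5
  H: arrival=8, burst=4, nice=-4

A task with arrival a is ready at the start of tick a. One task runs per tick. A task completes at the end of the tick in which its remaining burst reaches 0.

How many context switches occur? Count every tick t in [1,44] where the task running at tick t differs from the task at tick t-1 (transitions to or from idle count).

context switches = 8

t=0: ready={A,E} → run A
t=1: ready={A,E} → run A
t=2: ready={A,E} → run A
t=3: ready={A,B,E} → run A
t=4: ready={A,B,E} → run A
t=5: ready={A,B,E,F,G} → run G
t=6: ready={A,B,C,E,F,G} → run G
t=7: ready={A,B,C,E,F,G} → run G
t=8: ready={A,B,C,E,F,G,H} → run G
t=9: ready={A,B,C,E,F,G,H} → run G
t=10: ready={A,B,C,E,F,G,H} → run G
t=11: ready={A,B,C,E,F,G,H} → run G
t=12: ready={A,B,C,E,F,H} → run H
t=13: ready={A,B,C,E,F,H} → run H
t=14: ready={A,B,C,E,F,H} → run H
t=15: ready={A,B,C,E,F,H} → run H
t=16: ready={A,B,C,E,F} → run C
t=17: ready={A,B,C,E,F} → run C
t=18: ready={A,B,C,E,F} → run C
t=19: ready={A,B,C,E,F} → run C
t=20: ready={A,B,E,F} → run A
t=21: ready={A,B,E,F} → run A
t=22: ready={B,E,F} → run B
t=23: ready={B,E,F} → run B
t=24: ready={B,E,F} → run B
t=25: ready={B,E,F} → run B
t=26: ready={E,F} → run F
t=27: ready={E,F} → run F
t=28: ready={E,F} → run F
t=29: ready={E,F} → run F
t=30: ready={E,F} → run F
t=31: ready={E,F} → run F
t=32: ready={E,F} → run F
t=33: ready={E} → run E
t=34: ready={E} → run E
t=35: ready={E} → run E
t=36: ready={E} → run E
t=37: (idle)
t=38: (idle)
t=39: (idle)
t=40: (idle)
t=41: (idle)
t=42: (idle)
t=43: (idle)
t=44: (idle)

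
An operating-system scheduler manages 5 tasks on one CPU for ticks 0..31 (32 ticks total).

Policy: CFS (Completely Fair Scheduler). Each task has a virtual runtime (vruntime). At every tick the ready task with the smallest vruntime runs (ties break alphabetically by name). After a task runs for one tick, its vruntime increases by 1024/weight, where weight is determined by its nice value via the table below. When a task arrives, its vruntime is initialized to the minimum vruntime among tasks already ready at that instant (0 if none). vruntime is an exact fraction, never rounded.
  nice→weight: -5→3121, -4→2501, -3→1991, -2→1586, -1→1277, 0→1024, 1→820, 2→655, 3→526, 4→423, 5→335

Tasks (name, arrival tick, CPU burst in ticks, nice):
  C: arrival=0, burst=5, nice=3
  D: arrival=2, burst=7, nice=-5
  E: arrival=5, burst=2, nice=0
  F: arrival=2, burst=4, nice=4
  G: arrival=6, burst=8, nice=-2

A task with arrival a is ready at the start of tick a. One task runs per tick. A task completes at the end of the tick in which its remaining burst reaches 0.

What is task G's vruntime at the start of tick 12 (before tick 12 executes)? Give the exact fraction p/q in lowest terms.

vruntime(G, start of tick 12) = 3588439040/650912639

t=0: vr[C=0] → run C
t=1: vr[C=512/263] → run C
t=2: vr[C=1024/263 D=1024/263 F=1024/263] → run C
t=3: vr[C=1536/263 D=1024/263 F=1024/263] → run D
t=4: vr[C=1536/263 D=3465216/820823 F=1024/263] → run F
t=5: vr[C=1536/263 D=3465216/820823 E=3465216/820823 F=702464/111249] → run D
t=6: vr[C=1536/263 D=3734528/820823 E=3465216/820823 F=702464/111249 G=3465216/820823] → run E
t=7: vr[C=1536/263 D=3734528/820823 E=4286039/820823 F=702464/111249 G=3465216/820823] → run G
t=8: vr[C=1536/263 D=3734528/820823 E=4286039/820823 F=702464/111249 G=3168177664/650912639] → run D
t=9: vr[C=1536/263 D=4003840/820823 E=4286039/820823 F=702464/111249 G=3168177664/650912639] → run G
t=10: vr[C=1536/263 D=4003840/820823 E=4286039/820823 F=702464/111249 G=3588439040/650912639] → run D
t=11: vr[C=1536/263 D=4273152/820823 E=4286039/820823 F=702464/111249 G=3588439040/650912639] → run D
t=12: vr[C=1536/263 D=4542464/820823 E=4286039/820823 F=702464/111249 G=3588439040/650912639] → run E
t=13: vr[C=1536/263 D=4542464/820823 F=702464/111249 G=3588439040/650912639] → run G
t=14: vr[C=1536/263 D=4542464/820823 F=702464/111249 G=4008700416/650912639] → run D
t=15: vr[C=1536/263 D=4811776/820823 F=702464/111249 G=4008700416/650912639] → run C
t=16: vr[C=2048/263 D=4811776/820823 F=702464/111249 G=4008700416/650912639] → run D
t=17: vr[C=2048/263 F=702464/111249 G=4008700416/650912639] → run G
t=18: vr[C=2048/263 F=702464/111249 G=4428961792/650912639] → run F
t=19: vr[C=2048/263 F=971776/111249 G=4428961792/650912639] → run G
t=20: vr[C=2048/263 F=971776/111249 G=4849223168/650912639] → run G
t=21: vr[C=2048/263 F=971776/111249 G=5269484544/650912639] → run C
t=22: vr[F=971776/111249 G=5269484544/650912639] → run G
t=23: vr[F=971776/111249 G=5689745920/650912639] → run F
t=24: vr[F=413696/37083 G=5689745920/650912639] → run G
t=25: vr[F=413696/37083] → run F
t=26: (idle)
t=27: (idle)
t=28: (idle)
t=29: (idle)
t=30: (idle)
t=31: (idle)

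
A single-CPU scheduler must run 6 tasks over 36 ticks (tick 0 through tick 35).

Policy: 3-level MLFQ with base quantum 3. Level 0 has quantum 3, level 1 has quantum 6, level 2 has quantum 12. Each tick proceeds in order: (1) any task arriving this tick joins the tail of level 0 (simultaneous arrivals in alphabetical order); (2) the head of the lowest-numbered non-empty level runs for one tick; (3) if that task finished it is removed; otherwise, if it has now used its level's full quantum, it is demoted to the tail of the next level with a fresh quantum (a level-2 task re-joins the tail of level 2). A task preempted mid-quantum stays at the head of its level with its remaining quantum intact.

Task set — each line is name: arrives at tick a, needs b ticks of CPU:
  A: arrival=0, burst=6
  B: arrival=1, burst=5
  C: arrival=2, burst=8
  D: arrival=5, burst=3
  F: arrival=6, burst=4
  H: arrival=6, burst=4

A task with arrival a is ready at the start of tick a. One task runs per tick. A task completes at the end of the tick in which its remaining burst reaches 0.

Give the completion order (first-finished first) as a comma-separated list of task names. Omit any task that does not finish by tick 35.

completion order = D, A, B, C, F, H

t=0: L0/L1/L2 = A/-/- → run A
t=1: L0/L1/L2 = AB/-/- → run A
t=2: L0/L1/L2 = ABC/-/- → run A
t=3: L0/L1/L2 = BC/A/- → run B
t=4: L0/L1/L2 = BC/A/- → run B
t=5: L0/L1/L2 = BCD/A/- → run B
t=6: L0/L1/L2 = CDFH/AB/- → run C
t=7: L0/L1/L2 = CDFH/AB/- → run C
t=8: L0/L1/L2 = CDFH/AB/- → run C
t=9: L0/L1/L2 = DFH/ABC/- → run D
t=10: L0/L1/L2 = DFH/ABC/- → run D
t=11: L0/L1/L2 = DFH/ABC/- → run D
t=12: L0/L1/L2 = FH/ABC/- → run F
t=13: L0/L1/L2 = FH/ABC/- → run F
t=14: L0/L1/L2 = FH/ABC/- → run F
t=15: L0/L1/L2 = H/ABCF/- → run H
t=16: L0/L1/L2 = H/ABCF/- → run H
t=17: L0/L1/L2 = H/ABCF/- → run H
t=18: L0/L1/L2 = -/ABCFH/- → run A
t=19: L0/L1/L2 = -/ABCFH/- → run A
t=20: L0/L1/L2 = -/ABCFH/- → run A
t=21: L0/L1/L2 = -/BCFH/- → run B
t=22: L0/L1/L2 = -/BCFH/- → run B
t=23: L0/L1/L2 = -/CFH/- → run C
t=24: L0/L1/L2 = -/CFH/- → run C
t=25: L0/L1/L2 = -/CFH/- → run C
t=26: L0/L1/L2 = -/CFH/- → run C
t=27: L0/L1/L2 = -/CFH/- → run C
t=28: L0/L1/L2 = -/FH/- → run F
t=29: L0/L1/L2 = -/H/- → run H
t=30: (idle)
t=31: (idle)
t=32: (idle)
t=33: (idle)
t=34: (idle)
t=35: (idle)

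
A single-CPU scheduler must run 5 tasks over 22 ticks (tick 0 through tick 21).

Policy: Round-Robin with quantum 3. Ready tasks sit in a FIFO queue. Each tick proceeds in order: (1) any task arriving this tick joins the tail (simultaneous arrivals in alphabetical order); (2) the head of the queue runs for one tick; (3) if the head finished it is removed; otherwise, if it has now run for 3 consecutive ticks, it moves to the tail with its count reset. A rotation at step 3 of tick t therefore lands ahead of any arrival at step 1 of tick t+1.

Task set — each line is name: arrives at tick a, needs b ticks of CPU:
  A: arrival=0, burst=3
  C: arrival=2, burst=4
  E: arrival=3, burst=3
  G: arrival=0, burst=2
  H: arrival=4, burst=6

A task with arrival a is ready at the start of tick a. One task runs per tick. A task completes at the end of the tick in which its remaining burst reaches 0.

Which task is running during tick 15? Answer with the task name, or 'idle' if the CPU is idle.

t=0: queue=[A,G] q_used=0 → run A
t=1: queue=[A,G] q_used=1 → run A
t=2: queue=[A,G,C] q_used=2 → run A
t=3: queue=[G,C,E] q_used=0 → run G
t=4: queue=[G,C,E,H] q_used=1 → run G
t=5: queue=[C,E,H] q_used=0 → run C
t=6: queue=[C,E,H] q_used=1 → run C
t=7: queue=[C,E,H] q_used=2 → run C
t=8: queue=[E,H,C] q_used=0 → run E
t=9: queue=[E,H,C] q_used=1 → run E
t=10: queue=[E,H,C] q_used=2 → run E
t=11: queue=[H,C] q_used=0 → run H
t=12: queue=[H,C] q_used=1 → run H
t=13: queue=[H,C] q_used=2 → run H
t=14: queue=[C,H] q_used=0 → run C
t=15: queue=[H] q_used=0 → run H
t=16: queue=[H] q_used=1 → run H
t=17: queue=[H] q_used=2 → run H
t=18: (idle)
t=19: (idle)
t=20: (idle)
t=21: (idle)

running at tick 15 = H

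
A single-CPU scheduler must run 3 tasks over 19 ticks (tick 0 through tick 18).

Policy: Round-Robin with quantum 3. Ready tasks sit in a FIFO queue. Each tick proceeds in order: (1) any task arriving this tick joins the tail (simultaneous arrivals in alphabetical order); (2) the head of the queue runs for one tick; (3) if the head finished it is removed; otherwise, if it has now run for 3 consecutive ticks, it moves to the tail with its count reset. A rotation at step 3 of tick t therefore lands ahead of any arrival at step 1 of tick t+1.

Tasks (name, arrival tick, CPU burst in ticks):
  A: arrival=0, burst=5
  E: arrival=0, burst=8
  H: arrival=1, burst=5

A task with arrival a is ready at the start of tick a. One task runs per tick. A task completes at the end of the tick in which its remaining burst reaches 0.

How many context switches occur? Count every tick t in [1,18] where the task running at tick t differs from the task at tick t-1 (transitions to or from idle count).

t=0: queue=[A,E] q_used=0 → run A
t=1: queue=[A,E,H] q_used=1 → run A
t=2: queue=[A,E,H] q_used=2 → run A
t=3: queue=[E,H,A] q_used=0 → run E
t=4: queue=[E,H,A] q_used=1 → run E
t=5: queue=[E,H,A] q_used=2 → run E
t=6: queue=[H,A,E] q_used=0 → run H
t=7: queue=[H,A,E] q_used=1 → run H
t=8: queue=[H,A,E] q_used=2 → run H
t=9: queue=[A,E,H] q_used=0 → run A
t=10: queue=[A,E,H] q_used=1 → run A
t=11: queue=[E,H] q_used=0 → run E
t=12: queue=[E,H] q_used=1 → run E
t=13: queue=[E,H] q_used=2 → run E
t=14: queue=[H,E] q_used=0 → run H
t=15: queue=[H,E] q_used=1 → run H
t=16: queue=[E] q_used=0 → run E
t=17: queue=[E] q_used=1 → run E
t=18: (idle)

context switches = 7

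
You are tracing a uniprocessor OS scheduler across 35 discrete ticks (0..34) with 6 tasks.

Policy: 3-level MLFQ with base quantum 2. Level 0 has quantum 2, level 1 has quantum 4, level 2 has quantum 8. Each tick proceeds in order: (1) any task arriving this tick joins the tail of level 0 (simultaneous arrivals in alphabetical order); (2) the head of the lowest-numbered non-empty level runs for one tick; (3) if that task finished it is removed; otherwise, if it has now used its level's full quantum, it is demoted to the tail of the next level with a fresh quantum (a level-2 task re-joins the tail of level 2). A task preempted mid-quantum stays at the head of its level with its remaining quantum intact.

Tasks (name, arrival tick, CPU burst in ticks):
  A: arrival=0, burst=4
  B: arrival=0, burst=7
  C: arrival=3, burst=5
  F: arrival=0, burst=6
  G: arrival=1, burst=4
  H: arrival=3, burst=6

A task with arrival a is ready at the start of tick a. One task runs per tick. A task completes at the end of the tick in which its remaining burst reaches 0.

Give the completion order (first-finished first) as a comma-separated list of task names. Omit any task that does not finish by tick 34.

completion order = A, F, G, C, H, B

t=0: L0/L1/L2 = ABF/-/- → run A
t=1: L0/L1/L2 = ABFG/-/- → run A
t=2: L0/L1/L2 = BFG/A/- → run B
t=3: L0/L1/L2 = BFGCH/A/- → run B
t=4: L0/L1/L2 = FGCH/AB/- → run F
t=5: L0/L1/L2 = FGCH/AB/- → run F
t=6: L0/L1/L2 = GCH/ABF/- → run G
t=7: L0/L1/L2 = GCH/ABF/- → run G
t=8: L0/L1/L2 = CH/ABFG/- → run C
t=9: L0/L1/L2 = CH/ABFG/- → run C
t=10: L0/L1/L2 = H/ABFGC/- → run H
t=11: L0/L1/L2 = H/ABFGC/- → run H
t=12: L0/L1/L2 = -/ABFGCH/- → run A
t=13: L0/L1/L2 = -/ABFGCH/- → run A
t=14: L0/L1/L2 = -/BFGCH/- → run B
t=15: L0/L1/L2 = -/BFGCH/- → run B
t=16: L0/L1/L2 = -/BFGCH/- → run B
t=17: L0/L1/L2 = -/BFGCH/- → run B
t=18: L0/L1/L2 = -/FGCH/B → run F
t=19: L0/L1/L2 = -/FGCH/B → run F
t=20: L0/L1/L2 = -/FGCH/B → run F
t=21: L0/L1/L2 = -/FGCH/B → run F
t=22: L0/L1/L2 = -/GCH/B → run G
t=23: L0/L1/L2 = -/GCH/B → run G
t=24: L0/L1/L2 = -/CH/B → run C
t=25: L0/L1/L2 = -/CH/B → run C
t=26: L0/L1/L2 = -/CH/B → run C
t=27: L0/L1/L2 = -/H/B → run H
t=28: L0/L1/L2 = -/H/B → run H
t=29: L0/L1/L2 = -/H/B → run H
t=30: L0/L1/L2 = -/H/B → run H
t=31: L0/L1/L2 = -/-/B → run B
t=32: (idle)
t=33: (idle)
t=34: (idle)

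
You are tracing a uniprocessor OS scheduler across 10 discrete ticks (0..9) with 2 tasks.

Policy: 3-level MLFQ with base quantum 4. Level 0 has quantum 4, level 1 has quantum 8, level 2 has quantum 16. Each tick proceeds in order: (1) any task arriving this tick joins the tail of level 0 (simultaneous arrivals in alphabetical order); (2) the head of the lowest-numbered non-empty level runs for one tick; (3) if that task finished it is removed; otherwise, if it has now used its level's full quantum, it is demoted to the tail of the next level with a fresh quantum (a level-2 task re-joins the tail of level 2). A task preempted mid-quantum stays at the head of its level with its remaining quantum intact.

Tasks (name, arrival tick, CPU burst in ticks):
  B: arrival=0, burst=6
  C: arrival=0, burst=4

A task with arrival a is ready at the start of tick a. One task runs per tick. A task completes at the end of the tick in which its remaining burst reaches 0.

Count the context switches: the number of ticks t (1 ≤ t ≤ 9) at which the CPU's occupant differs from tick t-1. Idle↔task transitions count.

context switches = 2

t=0: L0/L1/L2 = BC/-/- → run B
t=1: L0/L1/L2 = BC/-/- → run B
t=2: L0/L1/L2 = BC/-/- → run B
t=3: L0/L1/L2 = BC/-/- → run B
t=4: L0/L1/L2 = C/B/- → run C
t=5: L0/L1/L2 = C/B/- → run C
t=6: L0/L1/L2 = C/B/- → run C
t=7: L0/L1/L2 = C/B/- → run C
t=8: L0/L1/L2 = -/B/- → run B
t=9: L0/L1/L2 = -/B/- → run B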